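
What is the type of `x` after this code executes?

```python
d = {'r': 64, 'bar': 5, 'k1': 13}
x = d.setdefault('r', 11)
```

dict.setdefault() returns the (existing or default) value

int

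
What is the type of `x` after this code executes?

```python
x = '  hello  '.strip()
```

str.strip() returns str

str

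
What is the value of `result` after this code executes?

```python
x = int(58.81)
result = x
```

x = 58; result = 58

58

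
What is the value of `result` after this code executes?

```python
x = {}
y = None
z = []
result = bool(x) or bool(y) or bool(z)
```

x = {}; y = None; z = []; result = False

False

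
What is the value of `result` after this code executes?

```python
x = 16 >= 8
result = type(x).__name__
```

x is bool; result = 'bool'

'bool'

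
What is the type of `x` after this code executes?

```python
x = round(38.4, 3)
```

round() with decimal places returns float

float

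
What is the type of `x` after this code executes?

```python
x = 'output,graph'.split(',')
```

str.split() returns list

list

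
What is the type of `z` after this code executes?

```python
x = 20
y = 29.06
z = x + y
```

int + float = float

float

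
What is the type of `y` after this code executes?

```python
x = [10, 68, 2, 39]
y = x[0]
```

Indexing list[int] returns int

int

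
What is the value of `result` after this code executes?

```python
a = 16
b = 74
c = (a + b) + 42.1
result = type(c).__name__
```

a is int; b is int; c is float; result = 'float'

'float'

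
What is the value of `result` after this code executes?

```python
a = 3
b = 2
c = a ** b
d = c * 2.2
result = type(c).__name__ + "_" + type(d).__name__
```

a is int; b is int; c is int; d is float; result = 'int_float'

'int_float'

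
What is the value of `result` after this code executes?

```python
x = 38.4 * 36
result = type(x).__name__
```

x is float; result = 'float'

'float'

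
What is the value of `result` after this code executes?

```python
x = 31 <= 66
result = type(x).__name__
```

x is bool; result = 'bool'

'bool'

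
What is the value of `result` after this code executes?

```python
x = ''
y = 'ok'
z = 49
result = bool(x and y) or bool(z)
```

x = ''; y = 'ok'; z = 49; result = True

True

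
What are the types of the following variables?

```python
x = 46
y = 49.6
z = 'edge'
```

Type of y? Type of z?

y is assigned a number with a decimal point, so it is a float; z is assigned a quoted string literal, so it is a str

float, str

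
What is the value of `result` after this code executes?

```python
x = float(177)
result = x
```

x = 177.0; result = 177.0

177.0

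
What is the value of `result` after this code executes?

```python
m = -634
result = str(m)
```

m = -634; result = '-634'

'-634'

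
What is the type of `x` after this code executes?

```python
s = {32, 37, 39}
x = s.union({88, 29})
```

set.union() returns a new set

set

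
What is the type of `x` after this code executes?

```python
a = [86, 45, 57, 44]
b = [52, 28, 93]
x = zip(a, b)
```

zip() returns a zip object

zip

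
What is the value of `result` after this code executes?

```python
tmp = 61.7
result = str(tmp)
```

tmp = 61.7; result = '61.7'

'61.7'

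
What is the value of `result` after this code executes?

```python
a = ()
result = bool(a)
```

a = (); result = False

False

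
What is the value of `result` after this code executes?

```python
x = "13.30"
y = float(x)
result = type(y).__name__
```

x is str; y is float; result = 'float'

'float'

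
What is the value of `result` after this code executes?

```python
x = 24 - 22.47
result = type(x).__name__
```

x is float; result = 'float'

'float'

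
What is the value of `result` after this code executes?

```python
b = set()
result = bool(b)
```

b = set(); result = False

False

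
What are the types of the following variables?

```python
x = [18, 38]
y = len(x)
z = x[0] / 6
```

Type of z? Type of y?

int / int = float; len() returns int

float, int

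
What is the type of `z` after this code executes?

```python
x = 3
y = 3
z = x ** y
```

positive int ** positive int = int

int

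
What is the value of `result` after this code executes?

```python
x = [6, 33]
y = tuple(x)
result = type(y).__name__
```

x is list; y is tuple; result = 'tuple'

'tuple'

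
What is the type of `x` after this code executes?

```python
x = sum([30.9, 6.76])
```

sum() of floats returns float

float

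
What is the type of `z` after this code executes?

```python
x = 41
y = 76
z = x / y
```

int / int = float

float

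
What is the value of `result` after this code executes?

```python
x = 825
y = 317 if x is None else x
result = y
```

x = 825; y = 825; result = 825

825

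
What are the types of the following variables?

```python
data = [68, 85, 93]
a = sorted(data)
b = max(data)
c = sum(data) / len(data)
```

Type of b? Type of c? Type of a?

max of ints returns int; int / int = float; sorted() returns list

int, float, list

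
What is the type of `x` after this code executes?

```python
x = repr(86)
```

repr() returns str

str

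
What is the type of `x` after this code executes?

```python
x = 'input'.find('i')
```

str.find() returns int index

int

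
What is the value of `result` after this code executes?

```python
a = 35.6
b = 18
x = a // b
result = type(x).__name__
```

a is float; b is int; x is float; result = 'float'

'float'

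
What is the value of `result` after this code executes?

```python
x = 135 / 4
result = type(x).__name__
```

x is float; result = 'float'

'float'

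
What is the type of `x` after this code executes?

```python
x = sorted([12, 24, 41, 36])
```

sorted() always returns list

list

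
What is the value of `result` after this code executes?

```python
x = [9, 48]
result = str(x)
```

x = [9, 48]; result = '[9, 48]'

'[9, 48]'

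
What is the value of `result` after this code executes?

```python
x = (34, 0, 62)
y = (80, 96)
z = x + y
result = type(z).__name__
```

x is tuple; y is tuple; z is tuple; result = 'tuple'

'tuple'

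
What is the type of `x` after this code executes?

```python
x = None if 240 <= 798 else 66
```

240 <= 798 is True, so the if branch is taken

NoneType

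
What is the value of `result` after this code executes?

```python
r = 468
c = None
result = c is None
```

r = 468; c = None; result = True

True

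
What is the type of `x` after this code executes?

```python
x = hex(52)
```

hex() returns str representation

str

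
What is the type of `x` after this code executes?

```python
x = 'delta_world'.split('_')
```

str.split() returns list

list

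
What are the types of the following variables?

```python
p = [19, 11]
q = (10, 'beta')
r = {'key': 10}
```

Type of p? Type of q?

p is assigned a list literal (square brackets); q is assigned a tuple (parenthesized, comma-separated values)

list, tuple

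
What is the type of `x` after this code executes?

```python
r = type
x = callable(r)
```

callable() returns bool

bool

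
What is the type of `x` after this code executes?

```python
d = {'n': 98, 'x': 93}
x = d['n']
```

Accessing dict[str, int] with str key returns int

int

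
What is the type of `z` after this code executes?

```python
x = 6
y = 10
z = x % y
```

int % int = int

int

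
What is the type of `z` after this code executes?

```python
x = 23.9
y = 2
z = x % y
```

float % int = float

float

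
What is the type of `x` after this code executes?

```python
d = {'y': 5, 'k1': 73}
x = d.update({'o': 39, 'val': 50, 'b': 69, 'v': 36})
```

dict.update() returns None

NoneType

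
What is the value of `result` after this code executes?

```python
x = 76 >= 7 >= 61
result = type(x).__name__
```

x is bool; result = 'bool'

'bool'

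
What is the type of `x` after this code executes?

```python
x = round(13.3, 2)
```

round() with decimal places returns float

float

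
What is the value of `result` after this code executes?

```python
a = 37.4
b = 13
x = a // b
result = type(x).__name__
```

a is float; b is int; x is float; result = 'float'

'float'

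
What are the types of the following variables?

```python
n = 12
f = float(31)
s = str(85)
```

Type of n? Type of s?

n is assigned a bare integer (no decimal point), so it is an int; s is assigned the result of calling str(), which returns a str

int, str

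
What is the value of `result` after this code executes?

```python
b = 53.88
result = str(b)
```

b = 53.88; result = '53.88'

'53.88'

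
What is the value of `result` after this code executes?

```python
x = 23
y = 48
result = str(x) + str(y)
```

x = 23; y = 48; result = '2348'

'2348'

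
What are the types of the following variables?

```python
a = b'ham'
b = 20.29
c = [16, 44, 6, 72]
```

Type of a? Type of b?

a is assigned a bytes literal (b'...' prefix); b is assigned a number with a decimal point, so it is a float

bytes, float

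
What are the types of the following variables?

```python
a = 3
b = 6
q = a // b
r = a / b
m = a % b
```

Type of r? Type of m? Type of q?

/ returns float; % of ints returns int; // returns int

float, int, int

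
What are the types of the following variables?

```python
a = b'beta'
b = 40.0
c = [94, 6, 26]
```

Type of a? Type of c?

a is assigned a bytes literal (b'...' prefix); c is assigned a list literal (square brackets)

bytes, list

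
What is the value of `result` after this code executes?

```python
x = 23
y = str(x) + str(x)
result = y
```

x = 23; y = '2323'; result = '2323'

'2323'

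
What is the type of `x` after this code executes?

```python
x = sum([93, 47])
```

sum() of ints returns int

int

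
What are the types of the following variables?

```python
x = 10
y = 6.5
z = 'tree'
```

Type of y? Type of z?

y is assigned a number with a decimal point, so it is a float; z is assigned a quoted string literal, so it is a str

float, str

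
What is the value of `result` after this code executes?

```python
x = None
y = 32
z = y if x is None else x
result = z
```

x = None; y = 32; z = 32; result = 32

32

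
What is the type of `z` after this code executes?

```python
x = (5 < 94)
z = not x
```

'not' returns bool

bool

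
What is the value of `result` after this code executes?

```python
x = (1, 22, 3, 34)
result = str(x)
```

x = (1, 22, 3, 34); result = '(1, 22, 3, 34)'

'(1, 22, 3, 34)'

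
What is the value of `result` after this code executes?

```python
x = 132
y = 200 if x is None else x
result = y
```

x = 132; y = 132; result = 132

132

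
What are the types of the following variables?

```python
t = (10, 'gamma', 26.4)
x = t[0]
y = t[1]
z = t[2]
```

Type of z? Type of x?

tuple[2] is float; tuple[0] is int

float, int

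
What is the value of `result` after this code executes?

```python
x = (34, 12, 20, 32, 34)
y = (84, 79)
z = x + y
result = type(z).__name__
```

x is tuple; y is tuple; z is tuple; result = 'tuple'

'tuple'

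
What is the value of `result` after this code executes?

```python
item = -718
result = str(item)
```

item = -718; result = '-718'

'-718'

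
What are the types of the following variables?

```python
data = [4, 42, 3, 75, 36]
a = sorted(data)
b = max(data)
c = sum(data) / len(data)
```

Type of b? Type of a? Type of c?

max of ints returns int; sorted() returns list; int / int = float

int, list, float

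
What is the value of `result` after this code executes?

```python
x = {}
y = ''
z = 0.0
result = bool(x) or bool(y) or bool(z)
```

x = {}; y = ''; z = 0.0; result = False

False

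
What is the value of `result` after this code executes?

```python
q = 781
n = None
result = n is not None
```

q = 781; n = None; result = False

False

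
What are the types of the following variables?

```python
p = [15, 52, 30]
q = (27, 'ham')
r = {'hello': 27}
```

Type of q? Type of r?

q is assigned a tuple (parenthesized, comma-separated values); r is assigned a dict literal ({key: value})

tuple, dict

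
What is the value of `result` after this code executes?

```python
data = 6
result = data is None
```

data = 6; result = False

False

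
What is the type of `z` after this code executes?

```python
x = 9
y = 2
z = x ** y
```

positive int ** positive int = int

int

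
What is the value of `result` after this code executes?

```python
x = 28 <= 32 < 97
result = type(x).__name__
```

x is bool; result = 'bool'

'bool'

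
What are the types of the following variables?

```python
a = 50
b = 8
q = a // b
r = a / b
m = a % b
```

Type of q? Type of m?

// returns int; % of ints returns int

int, int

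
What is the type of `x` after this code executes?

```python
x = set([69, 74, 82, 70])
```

set() constructor returns set

set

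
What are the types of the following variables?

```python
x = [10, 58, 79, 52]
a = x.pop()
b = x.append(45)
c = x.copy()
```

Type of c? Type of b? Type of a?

copy() returns list; append() returns None; pop() returns element

list, NoneType, int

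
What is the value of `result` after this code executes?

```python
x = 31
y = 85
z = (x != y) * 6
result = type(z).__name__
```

x is int; y is int; z is int; result = 'int'

'int'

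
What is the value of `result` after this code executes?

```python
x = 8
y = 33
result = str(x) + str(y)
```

x = 8; y = 33; result = '833'

'833'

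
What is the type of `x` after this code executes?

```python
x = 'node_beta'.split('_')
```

str.split() returns list

list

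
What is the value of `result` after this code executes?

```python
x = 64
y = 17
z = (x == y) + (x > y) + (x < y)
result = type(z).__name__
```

x is int; y is int; z is int; result = 'int'

'int'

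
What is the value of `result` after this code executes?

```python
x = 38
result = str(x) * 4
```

x = 38; result = '38383838'

'38383838'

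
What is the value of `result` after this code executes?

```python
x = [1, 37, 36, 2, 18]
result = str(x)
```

x = [1, 37, 36, 2, 18]; result = '[1, 37, 36, 2, 18]'

'[1, 37, 36, 2, 18]'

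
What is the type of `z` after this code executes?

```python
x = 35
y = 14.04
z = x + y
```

int + float = float

float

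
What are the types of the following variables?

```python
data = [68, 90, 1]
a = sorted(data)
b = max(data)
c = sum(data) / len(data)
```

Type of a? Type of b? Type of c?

sorted() returns list; max of ints returns int; int / int = float

list, int, float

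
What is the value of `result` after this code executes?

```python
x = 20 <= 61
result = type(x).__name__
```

x is bool; result = 'bool'

'bool'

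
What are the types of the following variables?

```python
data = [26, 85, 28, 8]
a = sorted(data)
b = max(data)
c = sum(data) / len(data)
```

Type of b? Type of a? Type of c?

max of ints returns int; sorted() returns list; int / int = float

int, list, float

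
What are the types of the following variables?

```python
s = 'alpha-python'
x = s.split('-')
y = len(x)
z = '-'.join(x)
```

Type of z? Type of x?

str.join() returns str; str.split() returns list

str, list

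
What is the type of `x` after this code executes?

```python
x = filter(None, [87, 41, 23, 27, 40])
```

filter() returns a filter object

filter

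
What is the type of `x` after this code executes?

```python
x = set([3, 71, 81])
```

set() constructor returns set

set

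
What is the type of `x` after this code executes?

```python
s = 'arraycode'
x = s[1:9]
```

Slicing a str returns str

str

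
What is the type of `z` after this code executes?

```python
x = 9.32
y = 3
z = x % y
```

float % int = float

float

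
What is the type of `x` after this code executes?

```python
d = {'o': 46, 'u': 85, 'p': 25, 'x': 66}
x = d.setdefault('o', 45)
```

dict.setdefault() returns the (existing or default) value

int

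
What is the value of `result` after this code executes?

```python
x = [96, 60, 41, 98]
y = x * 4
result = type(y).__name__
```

x is list; y is list; result = 'list'

'list'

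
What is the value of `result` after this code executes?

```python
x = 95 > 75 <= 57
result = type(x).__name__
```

x is bool; result = 'bool'

'bool'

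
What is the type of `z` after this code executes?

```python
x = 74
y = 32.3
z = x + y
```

int + float = float

float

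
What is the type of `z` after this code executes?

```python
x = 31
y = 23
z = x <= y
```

Comparison returns bool

bool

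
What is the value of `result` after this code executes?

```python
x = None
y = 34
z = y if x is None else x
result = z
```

x = None; y = 34; z = 34; result = 34

34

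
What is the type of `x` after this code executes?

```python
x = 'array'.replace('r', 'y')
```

str.replace() returns str

str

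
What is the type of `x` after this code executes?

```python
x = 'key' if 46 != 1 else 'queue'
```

Both branches of conditional are str

str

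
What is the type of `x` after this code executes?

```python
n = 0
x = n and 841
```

'and' returns first falsy value (0 is int)

int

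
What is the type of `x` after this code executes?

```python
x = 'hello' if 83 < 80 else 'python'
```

Both branches of conditional are str

str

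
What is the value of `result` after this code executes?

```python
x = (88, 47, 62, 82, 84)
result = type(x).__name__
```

x is tuple; result = 'tuple'

'tuple'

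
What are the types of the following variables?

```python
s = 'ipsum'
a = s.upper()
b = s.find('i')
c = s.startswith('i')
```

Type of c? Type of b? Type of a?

startswith() returns bool; find() returns int; upper() returns str

bool, int, str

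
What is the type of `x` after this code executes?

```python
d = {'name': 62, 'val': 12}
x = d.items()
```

dict.items() returns dict_items view

dict_items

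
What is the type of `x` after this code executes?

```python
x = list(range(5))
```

list(range()) returns list

list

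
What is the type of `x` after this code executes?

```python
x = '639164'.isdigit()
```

str.isdigit() returns bool

bool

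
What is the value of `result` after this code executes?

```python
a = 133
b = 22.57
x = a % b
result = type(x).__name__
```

a is int; b is float; x is float; result = 'float'

'float'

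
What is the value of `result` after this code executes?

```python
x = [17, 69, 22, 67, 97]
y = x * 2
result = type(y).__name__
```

x is list; y is list; result = 'list'

'list'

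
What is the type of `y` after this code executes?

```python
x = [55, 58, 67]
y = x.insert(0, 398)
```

list.insert() returns None

NoneType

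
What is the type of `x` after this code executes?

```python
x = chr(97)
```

chr() returns str (single char)

str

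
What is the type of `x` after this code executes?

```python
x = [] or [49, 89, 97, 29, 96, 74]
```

'or' returns first truthy value (list)

list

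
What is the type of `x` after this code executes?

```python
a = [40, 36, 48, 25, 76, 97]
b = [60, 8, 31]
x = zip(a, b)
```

zip() returns a zip object

zip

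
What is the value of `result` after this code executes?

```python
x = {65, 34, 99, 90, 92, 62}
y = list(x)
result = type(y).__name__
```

x is set; y is list; result = 'list'

'list'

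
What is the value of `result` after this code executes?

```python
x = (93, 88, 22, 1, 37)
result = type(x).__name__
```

x is tuple; result = 'tuple'

'tuple'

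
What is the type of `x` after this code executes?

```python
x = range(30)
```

range() returns a range object

range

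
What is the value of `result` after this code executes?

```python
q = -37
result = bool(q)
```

q = -37; result = True

True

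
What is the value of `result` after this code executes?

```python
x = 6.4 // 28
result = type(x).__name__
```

x is float; result = 'float'

'float'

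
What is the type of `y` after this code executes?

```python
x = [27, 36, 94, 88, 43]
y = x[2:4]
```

Slicing a list returns a list

list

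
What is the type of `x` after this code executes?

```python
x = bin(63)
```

bin() returns str representation

str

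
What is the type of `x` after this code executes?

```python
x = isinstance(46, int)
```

isinstance() returns bool

bool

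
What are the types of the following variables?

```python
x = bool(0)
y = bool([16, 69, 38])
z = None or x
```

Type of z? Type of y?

None or bool returns the bool; bool() returns bool

bool, bool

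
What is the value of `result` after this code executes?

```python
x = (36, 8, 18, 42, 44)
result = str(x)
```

x = (36, 8, 18, 42, 44); result = '(36, 8, 18, 42, 44)'

'(36, 8, 18, 42, 44)'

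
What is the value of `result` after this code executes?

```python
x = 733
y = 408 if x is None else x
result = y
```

x = 733; y = 733; result = 733

733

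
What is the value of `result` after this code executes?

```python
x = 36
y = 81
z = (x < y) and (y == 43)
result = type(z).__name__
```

x is int; y is int; z is bool; result = 'bool'

'bool'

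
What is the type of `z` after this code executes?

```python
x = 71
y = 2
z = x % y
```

int % int = int

int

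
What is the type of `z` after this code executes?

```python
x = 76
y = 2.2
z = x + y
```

int + float = float

float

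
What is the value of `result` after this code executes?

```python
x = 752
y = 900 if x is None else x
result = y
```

x = 752; y = 752; result = 752

752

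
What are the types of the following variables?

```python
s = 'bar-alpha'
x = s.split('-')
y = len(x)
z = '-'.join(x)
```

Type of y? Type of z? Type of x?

len() returns int; str.join() returns str; str.split() returns list

int, str, list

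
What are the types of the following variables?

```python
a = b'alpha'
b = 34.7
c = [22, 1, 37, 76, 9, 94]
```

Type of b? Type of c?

b is assigned a number with a decimal point, so it is a float; c is assigned a list literal (square brackets)

float, list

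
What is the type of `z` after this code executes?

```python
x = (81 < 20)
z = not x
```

'not' returns bool

bool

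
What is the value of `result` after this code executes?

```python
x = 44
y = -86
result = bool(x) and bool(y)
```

x = 44; y = -86; result = True

True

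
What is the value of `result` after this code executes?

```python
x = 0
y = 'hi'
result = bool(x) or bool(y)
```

x = 0; y = 'hi'; result = True

True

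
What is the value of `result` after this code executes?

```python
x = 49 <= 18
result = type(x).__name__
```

x is bool; result = 'bool'

'bool'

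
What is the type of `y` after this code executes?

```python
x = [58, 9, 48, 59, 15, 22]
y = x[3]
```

Indexing list[int] returns int

int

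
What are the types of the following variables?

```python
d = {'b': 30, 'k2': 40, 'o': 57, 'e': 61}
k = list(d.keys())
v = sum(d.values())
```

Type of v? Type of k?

sum of ints is int; list() converts to list

int, list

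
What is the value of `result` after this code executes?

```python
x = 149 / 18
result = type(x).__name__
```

x is float; result = 'float'

'float'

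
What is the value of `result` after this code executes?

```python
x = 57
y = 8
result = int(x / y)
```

x = 57; y = 8; result = 7

7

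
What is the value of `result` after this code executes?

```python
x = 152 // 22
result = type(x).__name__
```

x is int; result = 'int'

'int'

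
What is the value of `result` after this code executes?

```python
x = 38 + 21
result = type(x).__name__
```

x is int; result = 'int'

'int'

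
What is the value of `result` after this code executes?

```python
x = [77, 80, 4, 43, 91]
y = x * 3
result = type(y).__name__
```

x is list; y is list; result = 'list'

'list'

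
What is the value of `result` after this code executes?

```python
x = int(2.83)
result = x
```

x = 2; result = 2

2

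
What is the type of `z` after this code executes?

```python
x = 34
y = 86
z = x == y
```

Equality comparison returns bool

bool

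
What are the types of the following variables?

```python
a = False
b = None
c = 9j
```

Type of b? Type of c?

b is assigned None, whose type is NoneType; c is assigned 9j, an imaginary literal (j suffix), which has type complex

NoneType, complex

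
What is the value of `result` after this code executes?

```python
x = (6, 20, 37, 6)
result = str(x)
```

x = (6, 20, 37, 6); result = '(6, 20, 37, 6)'

'(6, 20, 37, 6)'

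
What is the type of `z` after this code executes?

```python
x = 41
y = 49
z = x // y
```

int // int = int

int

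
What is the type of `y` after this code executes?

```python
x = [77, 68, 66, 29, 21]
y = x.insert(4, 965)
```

list.insert() returns None

NoneType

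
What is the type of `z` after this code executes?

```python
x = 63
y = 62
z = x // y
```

int // int = int

int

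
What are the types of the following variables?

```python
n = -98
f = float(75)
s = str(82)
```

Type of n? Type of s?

n is assigned a bare integer (no decimal point), so it is an int; s is assigned the result of calling str(), which returns a str

int, str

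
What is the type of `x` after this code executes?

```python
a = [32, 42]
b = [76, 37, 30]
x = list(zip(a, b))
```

list(zip()) returns a list of tuples

list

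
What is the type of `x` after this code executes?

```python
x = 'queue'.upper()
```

str.upper() returns str

str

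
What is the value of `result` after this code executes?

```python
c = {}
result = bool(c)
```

c = {}; result = False

False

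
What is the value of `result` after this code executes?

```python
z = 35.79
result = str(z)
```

z = 35.79; result = '35.79'

'35.79'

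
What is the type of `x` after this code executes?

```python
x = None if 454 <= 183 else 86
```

454 <= 183 is False, so the else branch is taken

int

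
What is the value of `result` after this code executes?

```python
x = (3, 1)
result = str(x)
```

x = (3, 1); result = '(3, 1)'

'(3, 1)'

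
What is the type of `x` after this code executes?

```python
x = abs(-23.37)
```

abs() of float returns float

float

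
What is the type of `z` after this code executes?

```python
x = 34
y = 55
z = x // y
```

int // int = int

int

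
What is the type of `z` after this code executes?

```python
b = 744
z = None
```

None has type NoneType

NoneType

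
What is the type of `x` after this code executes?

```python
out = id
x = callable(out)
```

callable() returns bool

bool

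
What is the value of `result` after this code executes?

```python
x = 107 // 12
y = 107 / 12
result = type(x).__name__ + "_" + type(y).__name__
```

x is int; y is float; result = 'int_float'

'int_float'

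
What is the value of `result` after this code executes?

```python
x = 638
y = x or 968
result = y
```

x = 638; y = 638; result = 638

638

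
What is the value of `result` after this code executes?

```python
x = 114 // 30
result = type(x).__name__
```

x is int; result = 'int'

'int'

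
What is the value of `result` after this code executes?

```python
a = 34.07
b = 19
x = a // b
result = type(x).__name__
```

a is float; b is int; x is float; result = 'float'

'float'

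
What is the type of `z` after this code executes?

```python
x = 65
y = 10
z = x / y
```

int / int = float

float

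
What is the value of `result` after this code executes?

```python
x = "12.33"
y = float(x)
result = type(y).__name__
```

x is str; y is float; result = 'float'

'float'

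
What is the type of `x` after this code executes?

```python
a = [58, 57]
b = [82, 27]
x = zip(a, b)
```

zip() returns a zip object

zip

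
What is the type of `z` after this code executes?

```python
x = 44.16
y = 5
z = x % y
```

float % int = float

float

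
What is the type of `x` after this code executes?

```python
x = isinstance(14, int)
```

isinstance() returns bool

bool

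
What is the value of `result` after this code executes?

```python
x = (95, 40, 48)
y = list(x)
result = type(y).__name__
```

x is tuple; y is list; result = 'list'

'list'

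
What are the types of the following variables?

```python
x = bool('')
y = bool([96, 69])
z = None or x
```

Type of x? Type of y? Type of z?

bool() returns bool; bool() returns bool; None or bool returns the bool

bool, bool, bool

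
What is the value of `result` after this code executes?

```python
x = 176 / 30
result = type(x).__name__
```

x is float; result = 'float'

'float'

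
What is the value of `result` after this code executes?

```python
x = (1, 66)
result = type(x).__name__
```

x is tuple; result = 'tuple'

'tuple'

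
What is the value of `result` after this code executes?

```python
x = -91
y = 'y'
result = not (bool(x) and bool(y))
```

x = -91; y = 'y'; result = False

False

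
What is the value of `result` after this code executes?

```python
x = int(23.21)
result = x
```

x = 23; result = 23

23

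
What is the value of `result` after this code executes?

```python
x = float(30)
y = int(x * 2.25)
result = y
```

x = 30.0; y = 67; result = 67

67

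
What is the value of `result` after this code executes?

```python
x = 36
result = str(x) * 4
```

x = 36; result = '36363636'

'36363636'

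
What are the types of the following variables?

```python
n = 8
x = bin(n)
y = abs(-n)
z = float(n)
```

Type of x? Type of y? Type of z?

bin() returns str; abs() of int returns int; float() returns float

str, int, float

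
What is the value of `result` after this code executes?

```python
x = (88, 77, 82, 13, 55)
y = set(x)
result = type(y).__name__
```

x is tuple; y is set; result = 'set'

'set'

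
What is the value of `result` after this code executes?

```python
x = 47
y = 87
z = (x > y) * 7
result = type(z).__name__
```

x is int; y is int; z is int; result = 'int'

'int'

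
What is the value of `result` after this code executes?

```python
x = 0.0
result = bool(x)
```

x = 0.0; result = False

False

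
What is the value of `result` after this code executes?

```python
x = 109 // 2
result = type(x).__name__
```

x is int; result = 'int'

'int'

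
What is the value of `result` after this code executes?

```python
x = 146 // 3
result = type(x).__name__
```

x is int; result = 'int'

'int'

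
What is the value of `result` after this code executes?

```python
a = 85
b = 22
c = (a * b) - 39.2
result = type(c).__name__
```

a is int; b is int; c is float; result = 'float'

'float'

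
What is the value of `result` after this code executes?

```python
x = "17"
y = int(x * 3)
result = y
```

x = '17'; y = 171717; result = 171717

171717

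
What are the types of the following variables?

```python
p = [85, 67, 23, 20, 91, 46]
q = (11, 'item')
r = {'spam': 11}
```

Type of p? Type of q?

p is assigned a list literal (square brackets); q is assigned a tuple (parenthesized, comma-separated values)

list, tuple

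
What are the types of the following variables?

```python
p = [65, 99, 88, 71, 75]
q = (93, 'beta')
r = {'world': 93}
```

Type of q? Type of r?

q is assigned a tuple (parenthesized, comma-separated values); r is assigned a dict literal ({key: value})

tuple, dict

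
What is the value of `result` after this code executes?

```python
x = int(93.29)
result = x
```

x = 93; result = 93

93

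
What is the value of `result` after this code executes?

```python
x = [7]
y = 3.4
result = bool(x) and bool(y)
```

x = [7]; y = 3.4; result = True

True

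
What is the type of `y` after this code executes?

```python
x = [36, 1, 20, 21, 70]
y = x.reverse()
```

list.reverse() returns None

NoneType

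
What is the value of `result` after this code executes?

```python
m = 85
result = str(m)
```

m = 85; result = '85'

'85'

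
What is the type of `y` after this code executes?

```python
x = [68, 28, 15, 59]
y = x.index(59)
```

list.index() returns int

int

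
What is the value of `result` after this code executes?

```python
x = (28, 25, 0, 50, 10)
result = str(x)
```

x = (28, 25, 0, 50, 10); result = '(28, 25, 0, 50, 10)'

'(28, 25, 0, 50, 10)'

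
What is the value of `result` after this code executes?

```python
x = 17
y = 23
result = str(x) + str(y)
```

x = 17; y = 23; result = '1723'

'1723'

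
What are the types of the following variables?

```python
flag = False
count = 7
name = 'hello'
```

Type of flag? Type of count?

flag is assigned the constant False, which has type bool; count is assigned a bare integer (no decimal point), so it is an int

bool, int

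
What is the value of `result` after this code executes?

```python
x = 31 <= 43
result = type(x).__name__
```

x is bool; result = 'bool'

'bool'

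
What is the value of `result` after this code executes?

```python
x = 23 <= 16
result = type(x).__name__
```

x is bool; result = 'bool'

'bool'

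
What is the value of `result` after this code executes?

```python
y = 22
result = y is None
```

y = 22; result = False

False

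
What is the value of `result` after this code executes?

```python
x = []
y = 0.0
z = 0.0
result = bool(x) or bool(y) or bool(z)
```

x = []; y = 0.0; z = 0.0; result = False

False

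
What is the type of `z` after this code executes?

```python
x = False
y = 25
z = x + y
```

bool + int = int (bool is subclass of int)

int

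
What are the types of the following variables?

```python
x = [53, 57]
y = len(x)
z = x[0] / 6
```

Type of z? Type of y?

int / int = float; len() returns int

float, int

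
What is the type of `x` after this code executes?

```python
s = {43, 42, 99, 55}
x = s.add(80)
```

set.add() returns None (mutates in place)

NoneType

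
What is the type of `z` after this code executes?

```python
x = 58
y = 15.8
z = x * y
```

int * float = float

float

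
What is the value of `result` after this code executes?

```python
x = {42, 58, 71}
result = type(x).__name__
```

x is set; result = 'set'

'set'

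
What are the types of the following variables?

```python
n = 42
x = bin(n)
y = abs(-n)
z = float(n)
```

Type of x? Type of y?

bin() returns str; abs() of int returns int

str, int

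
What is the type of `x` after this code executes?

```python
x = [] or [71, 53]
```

'or' returns first truthy value (list)

list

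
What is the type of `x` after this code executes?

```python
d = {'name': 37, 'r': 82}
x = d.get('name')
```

dict.get() returns value type when found

int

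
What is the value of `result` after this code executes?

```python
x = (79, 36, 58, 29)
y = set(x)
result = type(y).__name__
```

x is tuple; y is set; result = 'set'

'set'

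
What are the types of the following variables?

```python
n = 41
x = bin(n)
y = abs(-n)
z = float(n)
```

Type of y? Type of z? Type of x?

abs() of int returns int; float() returns float; bin() returns str

int, float, str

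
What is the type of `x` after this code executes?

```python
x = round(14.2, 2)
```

round() with decimal places returns float

float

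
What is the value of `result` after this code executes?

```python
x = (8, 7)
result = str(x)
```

x = (8, 7); result = '(8, 7)'

'(8, 7)'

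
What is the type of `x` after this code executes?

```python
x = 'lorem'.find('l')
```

str.find() returns int index

int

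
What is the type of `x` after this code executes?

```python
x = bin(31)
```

bin() returns str representation

str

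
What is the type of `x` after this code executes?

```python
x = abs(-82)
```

abs() of int returns int

int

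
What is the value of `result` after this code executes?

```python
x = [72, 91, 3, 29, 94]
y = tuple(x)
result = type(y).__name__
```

x is list; y is tuple; result = 'tuple'

'tuple'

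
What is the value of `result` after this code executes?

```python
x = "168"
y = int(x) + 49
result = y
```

x = '168'; y = 217; result = 217

217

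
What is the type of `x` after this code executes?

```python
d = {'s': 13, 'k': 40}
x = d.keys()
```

.keys() returns dict_keys view

dict_keys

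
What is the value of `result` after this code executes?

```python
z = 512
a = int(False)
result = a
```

z = 512; a = 0; result = 0

0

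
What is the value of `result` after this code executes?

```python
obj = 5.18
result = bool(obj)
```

obj = 5.18; result = True

True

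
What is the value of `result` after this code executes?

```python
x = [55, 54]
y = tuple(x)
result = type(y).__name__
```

x is list; y is tuple; result = 'tuple'

'tuple'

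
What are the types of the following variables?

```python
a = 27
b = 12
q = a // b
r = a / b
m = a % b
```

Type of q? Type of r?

// returns int; / returns float

int, float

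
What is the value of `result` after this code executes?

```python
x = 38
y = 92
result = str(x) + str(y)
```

x = 38; y = 92; result = '3892'

'3892'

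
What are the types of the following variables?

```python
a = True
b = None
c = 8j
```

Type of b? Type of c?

b is assigned None, whose type is NoneType; c is assigned 8j, an imaginary literal (j suffix), which has type complex

NoneType, complex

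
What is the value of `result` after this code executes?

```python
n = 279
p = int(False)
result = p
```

n = 279; p = 0; result = 0

0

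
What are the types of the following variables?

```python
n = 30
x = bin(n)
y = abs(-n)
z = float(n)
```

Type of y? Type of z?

abs() of int returns int; float() returns float

int, float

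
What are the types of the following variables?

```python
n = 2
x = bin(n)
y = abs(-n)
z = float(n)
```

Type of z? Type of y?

float() returns float; abs() of int returns int

float, int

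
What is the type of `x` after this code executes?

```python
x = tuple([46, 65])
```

tuple() constructor returns tuple

tuple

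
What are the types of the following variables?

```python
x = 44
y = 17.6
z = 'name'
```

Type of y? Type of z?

y is assigned a number with a decimal point, so it is a float; z is assigned a quoted string literal, so it is a str

float, str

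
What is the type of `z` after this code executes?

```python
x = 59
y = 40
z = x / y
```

int / int = float

float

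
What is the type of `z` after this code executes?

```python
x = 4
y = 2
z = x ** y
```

positive int ** positive int = int

int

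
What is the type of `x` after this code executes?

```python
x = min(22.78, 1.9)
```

min() of floats returns float

float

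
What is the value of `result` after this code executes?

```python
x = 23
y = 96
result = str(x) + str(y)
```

x = 23; y = 96; result = '2396'

'2396'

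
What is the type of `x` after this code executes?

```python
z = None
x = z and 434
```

'and' returns first falsy value (None)

NoneType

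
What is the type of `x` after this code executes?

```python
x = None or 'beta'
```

'or' with None returns the other truthy value (str)

str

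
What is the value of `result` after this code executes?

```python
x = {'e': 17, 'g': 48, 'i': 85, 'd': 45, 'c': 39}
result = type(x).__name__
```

x is dict; result = 'dict'

'dict'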